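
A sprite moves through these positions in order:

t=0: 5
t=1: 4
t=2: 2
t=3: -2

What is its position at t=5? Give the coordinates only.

The jumps are -1, -2, -4 — a geometric progression with ratio 2.
step 4: -2 − 8 → -10
step 5: -10 − 16 → -26

-26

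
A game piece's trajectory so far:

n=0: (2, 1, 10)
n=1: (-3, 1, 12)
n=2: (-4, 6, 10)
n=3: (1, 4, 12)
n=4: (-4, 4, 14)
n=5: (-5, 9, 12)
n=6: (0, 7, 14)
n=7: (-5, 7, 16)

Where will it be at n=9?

The moves between consecutive positions are (-5, +0, +2), (-1, +5, -2), (+5, -2, +2), (-5, +0, +2), (-1, +5, -2), (+5, -2, +2), (-5, +0, +2); they repeat the 3-cycle [(-5, +0, +2), (-1, +5, -2), (+5, -2, +2)].
step 8: apply (-1, +5, -2) → (-6, 12, 14)
step 9: apply (+5, -2, +2) → (-1, 10, 16)

(-1, 10, 16)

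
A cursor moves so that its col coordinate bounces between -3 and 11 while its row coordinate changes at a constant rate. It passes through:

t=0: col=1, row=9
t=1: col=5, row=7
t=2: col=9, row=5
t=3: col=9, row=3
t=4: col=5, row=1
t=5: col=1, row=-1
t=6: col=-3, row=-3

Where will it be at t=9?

col=9, row=-9

The col coordinate travels 4 per step and bounces off the walls at -3 and 11.
  step 7: -3 → 1
  step 8: 1 → 5
  step 9: 5 → 9
The row coordinate changes by -2 each step: at step 9 it is -9.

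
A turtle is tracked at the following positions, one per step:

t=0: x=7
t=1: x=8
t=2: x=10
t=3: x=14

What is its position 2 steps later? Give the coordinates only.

x=38

Step-to-step displacements: +1, +2, +4; each is 2× the previous.
step 4: 14 + 8 → x=22
step 5: 22 + 16 → x=38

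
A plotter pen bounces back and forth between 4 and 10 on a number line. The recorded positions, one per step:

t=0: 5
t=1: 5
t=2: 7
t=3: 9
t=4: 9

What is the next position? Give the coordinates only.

The value reflects between 4 and 10, moving 2 per step.
  step 5: 9 → 7

7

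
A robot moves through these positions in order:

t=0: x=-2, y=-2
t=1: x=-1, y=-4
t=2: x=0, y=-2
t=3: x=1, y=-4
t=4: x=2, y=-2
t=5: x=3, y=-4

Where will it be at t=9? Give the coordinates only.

x=7, y=-4

The x coordinate changes by +1 each step, so at step 9 it is -2 + 9·(1) = 7.
The y coordinate repeats the cycle [-2, -4] with period 2; step 9 mod 2 = 1, giving -4.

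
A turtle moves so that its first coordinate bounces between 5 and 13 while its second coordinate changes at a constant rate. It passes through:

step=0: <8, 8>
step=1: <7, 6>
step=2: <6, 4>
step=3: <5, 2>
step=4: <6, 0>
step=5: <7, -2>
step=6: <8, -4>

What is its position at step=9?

<11, -10>

The first coordinate reflects between 5 and 13, moving 1 per step.
  step 7: 8 → 9
  step 8: 9 → 10
  step 9: 10 → 11
The second coordinate changes by -2 each step: at step 9 it is -10.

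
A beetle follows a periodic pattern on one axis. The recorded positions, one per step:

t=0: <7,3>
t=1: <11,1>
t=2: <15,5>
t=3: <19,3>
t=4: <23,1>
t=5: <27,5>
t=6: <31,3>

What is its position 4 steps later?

The first coordinate changes by +4 each step, so at step 10 it is 7 + 10·(4) = 47.
The second coordinate repeats the cycle [3, 1, 5] with period 3; step 10 mod 3 = 1, giving 1.

<47,1>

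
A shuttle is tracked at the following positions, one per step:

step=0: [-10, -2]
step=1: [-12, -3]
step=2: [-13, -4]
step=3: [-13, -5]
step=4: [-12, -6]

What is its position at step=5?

Successive displacements: [-2, -1], [-1, -1], [+0, -1], [+1, -1] — each changes by [+1, +0].
step 5: [-12, -6] + [+2, -1] → [-10, -7]

[-10, -7]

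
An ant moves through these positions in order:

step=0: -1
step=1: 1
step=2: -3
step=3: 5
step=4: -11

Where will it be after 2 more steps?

-43

The jumps are +2, -4, +8, -16 — a geometric progression with ratio -2.
step 5: -11 + 32 → 21
step 6: 21 − 64 → -43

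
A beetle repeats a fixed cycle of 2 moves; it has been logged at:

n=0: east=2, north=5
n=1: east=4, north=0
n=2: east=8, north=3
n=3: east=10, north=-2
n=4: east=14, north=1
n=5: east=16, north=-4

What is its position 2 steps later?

east=22, north=-6

Step-to-step displacements: (+2,-5), (+4,+3), (+2,-5), (+4,+3), (+2,-5) — a repeating cycle of length 2.
step 6: apply (+4,+3) → east=20, north=-1
step 7: apply (+2,-5) → east=22, north=-6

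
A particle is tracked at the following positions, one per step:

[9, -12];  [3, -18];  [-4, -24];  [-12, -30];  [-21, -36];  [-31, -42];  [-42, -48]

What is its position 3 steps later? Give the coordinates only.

Successive displacements: [-6, -6], [-7, -6], [-8, -6], [-9, -6], [-10, -6], [-11, -6] — each changes by [-1, +0].
step 7: [-42, -48] + [-12, -6] → [-54, -54]
step 8: [-54, -54] + [-13, -6] → [-67, -60]
step 9: [-67, -60] + [-14, -6] → [-81, -66]

[-81, -66]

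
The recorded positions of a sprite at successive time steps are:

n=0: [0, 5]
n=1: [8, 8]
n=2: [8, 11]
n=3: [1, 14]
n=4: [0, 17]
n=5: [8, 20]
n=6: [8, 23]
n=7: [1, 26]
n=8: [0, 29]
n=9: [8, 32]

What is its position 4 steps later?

The first coordinate repeats the cycle [0, 8, 8, 1] with period 4; step 13 mod 4 = 1, giving 8.
The second coordinate changes by +3 each step, so at step 13 it is 5 + 13·(3) = 44.

[8, 44]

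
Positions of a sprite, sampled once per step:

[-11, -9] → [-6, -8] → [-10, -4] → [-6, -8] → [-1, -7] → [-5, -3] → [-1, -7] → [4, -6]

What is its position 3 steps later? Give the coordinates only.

[9, -5]

The moves between consecutive positions are [+5, +1], [-4, +4], [+4, -4], [+5, +1], [-4, +4], [+4, -4], [+5, +1]; they repeat the 3-cycle [[+5, +1], [-4, +4], [+4, -4]].
step 8: apply [-4, +4] → [0, -2]
step 9: apply [+4, -4] → [4, -6]
step 10: apply [+5, +1] → [9, -5]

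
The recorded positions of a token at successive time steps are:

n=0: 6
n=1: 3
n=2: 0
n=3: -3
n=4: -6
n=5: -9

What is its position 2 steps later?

Each step adds -3 to the position.
step 6: -9 − 3 → -12
step 7: -12 − 3 → -15

-15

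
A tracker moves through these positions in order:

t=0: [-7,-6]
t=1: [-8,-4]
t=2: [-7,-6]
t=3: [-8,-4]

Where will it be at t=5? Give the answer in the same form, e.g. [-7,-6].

Consecutive displacements [-1,+2], [+1,-2], [-1,+2] scale by a factor of -1 each step.
step 4: [-8,-4] + [+1,-2] → [-7,-6]
step 5: [-7,-6] + [-1,+2] → [-8,-4]

[-8,-4]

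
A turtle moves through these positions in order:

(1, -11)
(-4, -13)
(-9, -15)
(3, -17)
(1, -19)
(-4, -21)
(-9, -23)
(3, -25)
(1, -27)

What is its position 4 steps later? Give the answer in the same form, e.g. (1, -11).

First: cycles through 1, -4, -9, 3 every 4 steps. Step 12 lands at position 0 of the cycle → 1.
Second: linear, -2 per step → -35 at step 12.

(1, -35)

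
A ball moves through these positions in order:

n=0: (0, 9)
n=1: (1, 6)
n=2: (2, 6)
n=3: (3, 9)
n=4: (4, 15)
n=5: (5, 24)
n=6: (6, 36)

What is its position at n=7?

Successive displacements: (+1, -3), (+1, +0), (+1, +3), (+1, +6), (+1, +9), (+1, +12) — each changes by (+0, +3).
step 7: (6, 36) + (+1, +15) → (7, 51)

(7, 51)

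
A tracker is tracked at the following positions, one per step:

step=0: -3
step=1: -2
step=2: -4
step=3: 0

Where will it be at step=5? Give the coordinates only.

8

Step-to-step displacements: +1, -2, +4; each is -2× the previous.
step 4: 0 − 8 → -8
step 5: -8 + 16 → 8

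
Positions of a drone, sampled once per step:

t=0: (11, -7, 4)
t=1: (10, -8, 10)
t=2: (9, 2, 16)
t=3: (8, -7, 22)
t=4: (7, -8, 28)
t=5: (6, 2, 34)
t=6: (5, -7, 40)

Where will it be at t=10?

(1, -8, 64)

First: linear, -1 per step → 1 at step 10.
Second: cycles through -7, -8, 2 every 3 steps. Step 10 lands at position 1 of the cycle → -8.
Third: linear, +6 per step → 64 at step 10.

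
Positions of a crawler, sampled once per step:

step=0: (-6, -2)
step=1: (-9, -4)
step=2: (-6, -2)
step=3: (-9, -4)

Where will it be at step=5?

Consecutive displacements (-3, -2), (+3, +2), (-3, -2) scale by a factor of -1 each step.
step 4: (-9, -4) + (+3, +2) → (-6, -2)
step 5: (-6, -2) + (-3, -2) → (-9, -4)

(-9, -4)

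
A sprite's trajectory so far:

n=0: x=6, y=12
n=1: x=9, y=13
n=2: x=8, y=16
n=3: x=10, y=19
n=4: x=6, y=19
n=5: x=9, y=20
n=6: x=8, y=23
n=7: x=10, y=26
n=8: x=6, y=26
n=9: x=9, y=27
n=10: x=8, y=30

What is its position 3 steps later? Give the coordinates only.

Step-to-step displacements: (+3, +1), (-1, +3), (+2, +3), (-4, +0), (+3, +1), (-1, +3), (+2, +3), (-4, +0), (+3, +1), (-1, +3) — a repeating cycle of length 4.
step 11: apply (+2, +3) → x=10, y=33
step 12: apply (-4, +0) → x=6, y=33
step 13: apply (+3, +1) → x=9, y=34

x=9, y=34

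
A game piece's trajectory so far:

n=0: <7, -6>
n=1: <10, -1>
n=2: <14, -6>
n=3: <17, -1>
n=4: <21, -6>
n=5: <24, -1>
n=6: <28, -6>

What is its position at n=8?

<35, -6>

Step-to-step displacements: <+3, +5>, <+4, -5>, <+3, +5>, <+4, -5>, <+3, +5>, <+4, -5> — a repeating cycle of length 2.
step 7: apply <+3, +5> → <31, -1>
step 8: apply <+4, -5> → <35, -6>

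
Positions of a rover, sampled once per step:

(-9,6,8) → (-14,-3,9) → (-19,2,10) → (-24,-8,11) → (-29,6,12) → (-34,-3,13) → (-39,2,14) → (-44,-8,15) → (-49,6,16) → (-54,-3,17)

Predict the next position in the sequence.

(-59,2,18)

The first coordinate changes by -5 each step, so at step 10 it is -9 + 10·(-5) = -59.
The second coordinate repeats the cycle [6, -3, 2, -8] with period 4; step 10 mod 4 = 2, giving 2.
The third coordinate changes by +1 each step, so at step 10 it is 8 + 10·(1) = 18.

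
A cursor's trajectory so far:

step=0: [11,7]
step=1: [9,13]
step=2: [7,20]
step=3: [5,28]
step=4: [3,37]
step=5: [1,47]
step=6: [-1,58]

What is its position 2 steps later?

[-5,83]

Successive displacements: [-2,+6], [-2,+7], [-2,+8], [-2,+9], [-2,+10], [-2,+11] — each changes by [+0,+1].
step 7: [-1,58] + [-2,+12] → [-3,70]
step 8: [-3,70] + [-2,+13] → [-5,83]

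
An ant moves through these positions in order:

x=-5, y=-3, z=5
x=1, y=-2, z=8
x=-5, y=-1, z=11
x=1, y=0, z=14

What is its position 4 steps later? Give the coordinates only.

X: cycles through -5, 1 every 2 steps. Step 7 lands at position 1 of the cycle → 1.
Y: linear, +1 per step → 4 at step 7.
Z: linear, +3 per step → 26 at step 7.

x=1, y=4, z=26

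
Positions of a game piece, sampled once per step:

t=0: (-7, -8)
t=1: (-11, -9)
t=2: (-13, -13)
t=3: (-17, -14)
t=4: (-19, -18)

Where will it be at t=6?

(-25, -23)

The moves between consecutive positions are (-4, -1), (-2, -4), (-4, -1), (-2, -4); they repeat the 2-cycle [(-4, -1), (-2, -4)].
step 5: apply (-4, -1) → (-23, -19)
step 6: apply (-2, -4) → (-25, -23)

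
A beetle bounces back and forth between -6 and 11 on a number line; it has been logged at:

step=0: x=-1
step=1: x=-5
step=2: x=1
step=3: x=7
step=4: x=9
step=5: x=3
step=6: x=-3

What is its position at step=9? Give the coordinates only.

x=9

The value reflects between -6 and 11, moving 6 per step.
  step 7: -3 → -3
  step 8: -3 → 3
  step 9: 3 → 9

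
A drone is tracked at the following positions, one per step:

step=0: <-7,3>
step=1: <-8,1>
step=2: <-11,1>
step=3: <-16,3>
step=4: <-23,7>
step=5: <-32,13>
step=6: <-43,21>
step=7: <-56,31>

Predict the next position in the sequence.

First differences are <-1,-2>, <-3,+0>, <-5,+2>, <-7,+4>, <-9,+6>, <-11,+8>, <-13,+10>; their common second difference is <-2,+2> (constant acceleration).
step 8: <-56,31> + <-15,+12> → <-71,43>

<-71,43>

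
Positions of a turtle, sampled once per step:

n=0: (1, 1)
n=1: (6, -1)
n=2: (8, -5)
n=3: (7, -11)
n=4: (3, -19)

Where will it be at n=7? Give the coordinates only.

(-27, -55)

Taking differences between consecutive positions: (+5, -2), (+2, -4), (-1, -6), (-4, -8). These grow by (-3, -2) each step.
step 5: (3, -19) + (-7, -10) → (-4, -29)
step 6: (-4, -29) + (-10, -12) → (-14, -41)
step 7: (-14, -41) + (-13, -14) → (-27, -55)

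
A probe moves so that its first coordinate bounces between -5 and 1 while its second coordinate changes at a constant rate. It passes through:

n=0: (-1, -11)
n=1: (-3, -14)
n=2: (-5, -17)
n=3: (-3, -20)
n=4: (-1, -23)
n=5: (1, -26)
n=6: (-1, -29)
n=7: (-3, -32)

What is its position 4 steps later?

The first coordinate travels 2 per step and bounces off the walls at -5 and 1.
  step 8: -3 → -5
  step 9: -5 → -3
  step 10: -3 → -1
  step 11: -1 → 1
The second coordinate changes by -3 each step: at step 11 it is -44.

(1, -44)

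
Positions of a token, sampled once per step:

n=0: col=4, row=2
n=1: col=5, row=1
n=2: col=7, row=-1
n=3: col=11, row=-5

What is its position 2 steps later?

col=35, row=-29

The jumps are (+1, -1), (+2, -2), (+4, -4) — a geometric progression with ratio 2.
step 4: col=11, row=-5 + (+8, -8) → col=19, row=-13
step 5: col=19, row=-13 + (+16, -16) → col=35, row=-29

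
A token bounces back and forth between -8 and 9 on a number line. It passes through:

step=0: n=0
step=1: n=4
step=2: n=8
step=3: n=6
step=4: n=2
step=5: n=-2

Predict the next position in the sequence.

n=-6

The value travels 4 per step and bounces off the walls at -8 and 9.
  step 6: -2 → -6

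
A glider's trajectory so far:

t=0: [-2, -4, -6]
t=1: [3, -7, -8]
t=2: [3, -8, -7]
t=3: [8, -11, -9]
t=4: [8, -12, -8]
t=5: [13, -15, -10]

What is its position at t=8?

[18, -20, -10]

The moves between consecutive positions are [+5, -3, -2], [+0, -1, +1], [+5, -3, -2], [+0, -1, +1], [+5, -3, -2]; they repeat the 2-cycle [[+5, -3, -2], [+0, -1, +1]].
step 6: apply [+0, -1, +1] → [13, -16, -9]
step 7: apply [+5, -3, -2] → [18, -19, -11]
step 8: apply [+0, -1, +1] → [18, -20, -10]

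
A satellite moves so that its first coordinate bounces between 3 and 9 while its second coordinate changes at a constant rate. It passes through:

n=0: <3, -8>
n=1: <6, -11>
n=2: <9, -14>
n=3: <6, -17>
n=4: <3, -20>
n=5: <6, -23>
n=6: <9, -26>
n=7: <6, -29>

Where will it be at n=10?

The first coordinate travels 3 per step and bounces off the walls at 3 and 9.
  step 8: 6 → 3
  step 9: 3 → 6
  step 10: 6 → 9
The second coordinate changes by -3 each step: at step 10 it is -38.

<9, -38>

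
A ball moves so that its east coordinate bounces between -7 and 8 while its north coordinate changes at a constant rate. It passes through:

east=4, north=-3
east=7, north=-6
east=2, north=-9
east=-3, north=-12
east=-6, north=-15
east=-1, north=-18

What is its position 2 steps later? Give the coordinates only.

east=7, north=-24

The east coordinate travels 5 per step and bounces off the walls at -7 and 8.
  step 6: -1 → 4
  step 7: 4 → 7
The north coordinate changes by -3 each step: at step 7 it is -24.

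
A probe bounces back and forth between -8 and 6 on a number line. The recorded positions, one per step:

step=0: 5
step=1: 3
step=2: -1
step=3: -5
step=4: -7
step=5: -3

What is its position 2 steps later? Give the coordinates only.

5

The value travels 4 per step and bounces off the walls at -8 and 6.
  step 6: -3 → 1
  step 7: 1 → 5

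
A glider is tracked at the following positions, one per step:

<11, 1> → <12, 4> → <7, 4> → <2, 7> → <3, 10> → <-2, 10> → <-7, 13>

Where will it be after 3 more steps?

<-16, 19>

Step-to-step displacements: <+1, +3>, <-5, +0>, <-5, +3>, <+1, +3>, <-5, +0>, <-5, +3> — a repeating cycle of length 3.
step 7: apply <+1, +3> → <-6, 16>
step 8: apply <-5, +0> → <-11, 16>
step 9: apply <-5, +3> → <-16, 19>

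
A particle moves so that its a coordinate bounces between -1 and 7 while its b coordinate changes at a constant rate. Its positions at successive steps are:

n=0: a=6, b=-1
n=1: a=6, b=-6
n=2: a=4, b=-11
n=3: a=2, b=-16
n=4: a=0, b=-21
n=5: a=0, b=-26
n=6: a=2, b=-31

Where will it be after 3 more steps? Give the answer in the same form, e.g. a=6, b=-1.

The a coordinate reflects between -1 and 7, moving 2 per step.
  step 7: 2 → 4
  step 8: 4 → 6
  step 9: 6 → 6
The b coordinate changes by -5 each step: at step 9 it is -46.

a=6, b=-46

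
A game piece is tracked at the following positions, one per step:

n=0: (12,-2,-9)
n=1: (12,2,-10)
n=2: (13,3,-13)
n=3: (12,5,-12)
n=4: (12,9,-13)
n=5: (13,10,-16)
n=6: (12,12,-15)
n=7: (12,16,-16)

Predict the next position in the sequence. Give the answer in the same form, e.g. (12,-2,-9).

Step-to-step displacements: (+0,+4,-1), (+1,+1,-3), (-1,+2,+1), (+0,+4,-1), (+1,+1,-3), (-1,+2,+1), (+0,+4,-1) — a repeating cycle of length 3.
step 8: apply (+1,+1,-3) → (13,17,-19)

(13,17,-19)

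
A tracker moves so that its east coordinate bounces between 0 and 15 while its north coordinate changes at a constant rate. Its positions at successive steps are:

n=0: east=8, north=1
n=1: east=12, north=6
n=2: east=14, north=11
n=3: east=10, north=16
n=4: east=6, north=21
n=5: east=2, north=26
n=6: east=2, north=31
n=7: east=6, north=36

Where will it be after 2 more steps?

east=14, north=46

The east coordinate reflects between 0 and 15, moving 4 per step.
  step 8: 6 → 10
  step 9: 10 → 14
The north coordinate changes by +5 each step: at step 9 it is 46.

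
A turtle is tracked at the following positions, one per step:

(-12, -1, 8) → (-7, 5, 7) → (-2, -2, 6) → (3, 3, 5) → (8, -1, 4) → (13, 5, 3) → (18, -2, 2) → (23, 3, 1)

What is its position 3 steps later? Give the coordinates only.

(38, -2, -2)

The first coordinate changes by +5 each step, so at step 10 it is -12 + 10·(5) = 38.
The second coordinate repeats the cycle [-1, 5, -2, 3] with period 4; step 10 mod 4 = 2, giving -2.
The third coordinate changes by -1 each step, so at step 10 it is 8 + 10·(-1) = -2.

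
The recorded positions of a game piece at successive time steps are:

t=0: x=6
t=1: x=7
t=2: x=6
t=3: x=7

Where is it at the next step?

x=6

Consecutive displacements +1, -1, +1 scale by a factor of -1 each step.
step 4: 7 − 1 → x=6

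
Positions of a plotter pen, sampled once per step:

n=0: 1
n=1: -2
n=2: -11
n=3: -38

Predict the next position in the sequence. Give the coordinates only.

Step-to-step displacements: -3, -9, -27; each is 3× the previous.
step 4: -38 − 81 → -119

-119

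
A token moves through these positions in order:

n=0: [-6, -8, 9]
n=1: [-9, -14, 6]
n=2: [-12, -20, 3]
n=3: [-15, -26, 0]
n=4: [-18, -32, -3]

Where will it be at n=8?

[-30, -56, -15]

The position changes by [-3, -6, -3] every step.
step 5: [-18, -32, -3] + [-3, -6, -3] → [-21, -38, -6]
step 6: [-21, -38, -6] + [-3, -6, -3] → [-24, -44, -9]
step 7: [-24, -44, -9] + [-3, -6, -3] → [-27, -50, -12]
step 8: [-27, -50, -12] + [-3, -6, -3] → [-30, -56, -15]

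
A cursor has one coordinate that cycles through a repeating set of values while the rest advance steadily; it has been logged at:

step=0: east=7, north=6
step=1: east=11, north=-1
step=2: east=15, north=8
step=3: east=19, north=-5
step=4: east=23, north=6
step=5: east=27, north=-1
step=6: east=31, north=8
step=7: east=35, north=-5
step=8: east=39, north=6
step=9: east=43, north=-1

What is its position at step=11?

The east coordinate changes by +4 each step, so at step 11 it is 7 + 11·(4) = 51.
The north coordinate repeats the cycle [6, -1, 8, -5] with period 4; step 11 mod 4 = 3, giving -5.

east=51, north=-5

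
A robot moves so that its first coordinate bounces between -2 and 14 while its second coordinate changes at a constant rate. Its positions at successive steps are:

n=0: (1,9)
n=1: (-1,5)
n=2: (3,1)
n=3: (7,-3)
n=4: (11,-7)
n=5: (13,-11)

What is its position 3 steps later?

The first coordinate reflects between -2 and 14, moving 4 per step.
  step 6: 13 → 9
  step 7: 9 → 5
  step 8: 5 → 1
The second coordinate changes by -4 each step: at step 8 it is -23.

(1,-23)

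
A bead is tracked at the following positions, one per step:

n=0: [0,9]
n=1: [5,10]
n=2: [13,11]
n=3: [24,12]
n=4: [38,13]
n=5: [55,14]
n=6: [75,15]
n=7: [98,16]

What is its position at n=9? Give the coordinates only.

First differences are [+5,+1], [+8,+1], [+11,+1], [+14,+1], [+17,+1], [+20,+1], [+23,+1]; their common second difference is [+3,+0] (constant acceleration).
step 8: [98,16] + [+26,+1] → [124,17]
step 9: [124,17] + [+29,+1] → [153,18]

[153,18]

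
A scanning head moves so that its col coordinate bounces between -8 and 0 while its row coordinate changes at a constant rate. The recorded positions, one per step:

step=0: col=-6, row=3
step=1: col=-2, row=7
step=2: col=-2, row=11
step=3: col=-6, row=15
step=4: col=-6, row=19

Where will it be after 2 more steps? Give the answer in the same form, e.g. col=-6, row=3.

col=-2, row=27

The col coordinate travels 4 per step and bounces off the walls at -8 and 0.
  step 5: -6 → -2
  step 6: -2 → -2
The row coordinate changes by +4 each step: at step 6 it is 27.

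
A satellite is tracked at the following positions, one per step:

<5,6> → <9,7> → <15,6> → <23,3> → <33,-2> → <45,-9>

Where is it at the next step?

Taking differences between consecutive positions: <+4,+1>, <+6,-1>, <+8,-3>, <+10,-5>, <+12,-7>. These grow by <+2,-2> each step.
step 6: <45,-9> + <+14,-9> → <59,-18>

<59,-18>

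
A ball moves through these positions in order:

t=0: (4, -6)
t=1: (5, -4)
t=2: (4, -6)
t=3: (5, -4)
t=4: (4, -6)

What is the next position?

Step-to-step displacements: (+1, +2), (-1, -2), (+1, +2), (-1, -2); each is -1× the previous.
step 5: (4, -6) + (+1, +2) → (5, -4)

(5, -4)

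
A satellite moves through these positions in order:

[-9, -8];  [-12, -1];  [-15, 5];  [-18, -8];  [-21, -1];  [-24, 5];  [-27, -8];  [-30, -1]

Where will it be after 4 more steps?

[-42, 5]

The first coordinate changes by -3 each step, so at step 11 it is -9 + 11·(-3) = -42.
The second coordinate repeats the cycle [-8, -1, 5] with period 3; step 11 mod 3 = 2, giving 5.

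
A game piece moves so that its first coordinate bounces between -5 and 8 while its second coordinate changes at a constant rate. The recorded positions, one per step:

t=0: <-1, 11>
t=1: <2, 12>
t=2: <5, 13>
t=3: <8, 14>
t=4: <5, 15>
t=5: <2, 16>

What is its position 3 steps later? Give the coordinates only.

The first coordinate reflects between -5 and 8, moving 3 per step.
  step 6: 2 → -1
  step 7: -1 → -4
  step 8: -4 → -3
The second coordinate changes by +1 each step: at step 8 it is 19.

<-3, 19>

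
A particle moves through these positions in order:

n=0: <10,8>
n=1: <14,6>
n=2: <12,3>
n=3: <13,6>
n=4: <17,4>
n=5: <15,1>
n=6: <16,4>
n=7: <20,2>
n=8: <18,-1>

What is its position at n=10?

<23,0>

Differencing gives <+4,-2>, <-2,-3>, <+1,+3>, <+4,-2>, <-2,-3>, <+1,+3>, <+4,-2>, <-2,-3>. This is the pattern <+4,-2>, <-2,-3>, <+1,+3> repeated.
step 9: apply <+1,+3> → <19,2>
step 10: apply <+4,-2> → <23,0>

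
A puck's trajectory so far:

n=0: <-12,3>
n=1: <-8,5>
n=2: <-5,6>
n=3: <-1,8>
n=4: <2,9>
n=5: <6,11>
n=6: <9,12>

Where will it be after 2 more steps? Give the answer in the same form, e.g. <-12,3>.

<16,15>

The moves between consecutive positions are <+4,+2>, <+3,+1>, <+4,+2>, <+3,+1>, <+4,+2>, <+3,+1>; they repeat the 2-cycle [<+4,+2>, <+3,+1>].
step 7: apply <+4,+2> → <13,14>
step 8: apply <+3,+1> → <16,15>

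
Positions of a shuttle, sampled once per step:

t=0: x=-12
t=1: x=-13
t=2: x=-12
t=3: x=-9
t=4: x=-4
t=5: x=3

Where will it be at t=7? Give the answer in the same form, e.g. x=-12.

First differences are -1, +1, +3, +5, +7; their common second difference is +2 (constant acceleration).
step 6: 3 + 9 → x=12
step 7: 12 + 11 → x=23

x=23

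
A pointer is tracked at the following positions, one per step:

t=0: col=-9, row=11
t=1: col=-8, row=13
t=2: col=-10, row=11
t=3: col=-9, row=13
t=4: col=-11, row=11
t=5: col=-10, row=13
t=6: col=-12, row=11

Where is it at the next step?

col=-11, row=13

Differencing gives (+1, +2), (-2, -2), (+1, +2), (-2, -2), (+1, +2), (-2, -2). This is the pattern (+1, +2), (-2, -2) repeated.
step 7: apply (+1, +2) → col=-11, row=13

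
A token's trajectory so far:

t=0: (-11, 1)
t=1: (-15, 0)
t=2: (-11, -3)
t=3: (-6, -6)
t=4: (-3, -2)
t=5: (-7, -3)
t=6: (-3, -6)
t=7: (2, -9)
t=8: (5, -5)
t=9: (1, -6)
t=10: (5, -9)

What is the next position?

(10, -12)

The moves between consecutive positions are (-4, -1), (+4, -3), (+5, -3), (+3, +4), (-4, -1), (+4, -3), (+5, -3), (+3, +4), (-4, -1), (+4, -3); they repeat the 4-cycle [(-4, -1), (+4, -3), (+5, -3), (+3, +4)].
step 11: apply (+5, -3) → (10, -12)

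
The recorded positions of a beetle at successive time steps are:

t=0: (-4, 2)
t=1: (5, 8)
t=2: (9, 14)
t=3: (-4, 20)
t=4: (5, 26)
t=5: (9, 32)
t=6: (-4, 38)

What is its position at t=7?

(5, 44)

The first coordinate repeats the cycle [-4, 5, 9] with period 3; step 7 mod 3 = 1, giving 5.
The second coordinate changes by +6 each step, so at step 7 it is 2 + 7·(6) = 44.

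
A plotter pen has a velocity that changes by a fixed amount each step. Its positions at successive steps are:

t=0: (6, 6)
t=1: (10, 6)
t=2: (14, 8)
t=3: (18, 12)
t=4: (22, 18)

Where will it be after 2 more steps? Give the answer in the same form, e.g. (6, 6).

(30, 36)

Taking differences between consecutive positions: (+4, +0), (+4, +2), (+4, +4), (+4, +6). These grow by (+0, +2) each step.
step 5: (22, 18) + (+4, +8) → (26, 26)
step 6: (26, 26) + (+4, +10) → (30, 36)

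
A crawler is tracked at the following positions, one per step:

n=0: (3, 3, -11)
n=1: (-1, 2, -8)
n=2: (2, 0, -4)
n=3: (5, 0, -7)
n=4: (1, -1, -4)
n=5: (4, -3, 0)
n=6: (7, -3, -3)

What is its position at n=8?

The moves between consecutive positions are (-4, -1, +3), (+3, -2, +4), (+3, +0, -3), (-4, -1, +3), (+3, -2, +4), (+3, +0, -3); they repeat the 3-cycle [(-4, -1, +3), (+3, -2, +4), (+3, +0, -3)].
step 7: apply (-4, -1, +3) → (3, -4, 0)
step 8: apply (+3, -2, +4) → (6, -6, 4)

(6, -6, 4)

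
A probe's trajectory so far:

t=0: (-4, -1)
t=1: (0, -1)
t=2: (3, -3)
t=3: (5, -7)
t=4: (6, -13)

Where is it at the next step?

Successive displacements: (+4, +0), (+3, -2), (+2, -4), (+1, -6) — each changes by (-1, -2).
step 5: (6, -13) + (+0, -8) → (6, -21)

(6, -21)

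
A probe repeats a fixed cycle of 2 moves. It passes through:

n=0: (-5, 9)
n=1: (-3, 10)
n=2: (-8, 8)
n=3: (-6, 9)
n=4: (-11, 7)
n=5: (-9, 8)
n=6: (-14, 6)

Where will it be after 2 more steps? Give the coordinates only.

(-17, 5)

Differencing gives (+2, +1), (-5, -2), (+2, +1), (-5, -2), (+2, +1), (-5, -2). This is the pattern (+2, +1), (-5, -2) repeated.
step 7: apply (+2, +1) → (-12, 7)
step 8: apply (-5, -2) → (-17, 5)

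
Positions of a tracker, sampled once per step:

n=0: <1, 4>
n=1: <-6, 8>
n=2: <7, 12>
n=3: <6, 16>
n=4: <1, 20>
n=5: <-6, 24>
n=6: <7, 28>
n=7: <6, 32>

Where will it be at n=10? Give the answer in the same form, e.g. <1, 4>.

<7, 44>

The first coordinate repeats the cycle [1, -6, 7, 6] with period 4; step 10 mod 4 = 2, giving 7.
The second coordinate changes by +4 each step, so at step 10 it is 4 + 10·(4) = 44.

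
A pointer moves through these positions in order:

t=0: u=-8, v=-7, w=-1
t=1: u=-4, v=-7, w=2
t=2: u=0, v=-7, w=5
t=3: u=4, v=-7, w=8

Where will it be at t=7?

u=20, v=-7, w=20

Constant displacement of (+4, +0, +3) per step.
step 4: u=4, v=-7, w=8 + (+4, +0, +3) → u=8, v=-7, w=11
step 5: u=8, v=-7, w=11 + (+4, +0, +3) → u=12, v=-7, w=14
step 6: u=12, v=-7, w=14 + (+4, +0, +3) → u=16, v=-7, w=17
step 7: u=16, v=-7, w=17 + (+4, +0, +3) → u=20, v=-7, w=20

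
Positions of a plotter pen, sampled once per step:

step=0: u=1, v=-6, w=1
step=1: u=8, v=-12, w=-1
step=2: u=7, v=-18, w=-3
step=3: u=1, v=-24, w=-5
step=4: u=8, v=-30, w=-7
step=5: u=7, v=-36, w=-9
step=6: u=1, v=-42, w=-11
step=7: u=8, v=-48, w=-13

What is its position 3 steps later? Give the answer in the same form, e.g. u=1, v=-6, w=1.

u=8, v=-66, w=-19

U: cycles through 1, 8, 7 every 3 steps. Step 10 lands at position 1 of the cycle → 8.
V: linear, -6 per step → -66 at step 10.
W: linear, -2 per step → -19 at step 10.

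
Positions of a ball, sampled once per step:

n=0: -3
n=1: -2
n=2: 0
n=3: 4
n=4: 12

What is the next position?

The jumps are +1, +2, +4, +8 — a geometric progression with ratio 2.
step 5: 12 + 16 → 28

28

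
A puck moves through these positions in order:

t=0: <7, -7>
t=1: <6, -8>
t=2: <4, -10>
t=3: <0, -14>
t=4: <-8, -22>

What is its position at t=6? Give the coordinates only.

The jumps are <-1, -1>, <-2, -2>, <-4, -4>, <-8, -8> — a geometric progression with ratio 2.
step 5: <-8, -22> + <-16, -16> → <-24, -38>
step 6: <-24, -38> + <-32, -32> → <-56, -70>

<-56, -70>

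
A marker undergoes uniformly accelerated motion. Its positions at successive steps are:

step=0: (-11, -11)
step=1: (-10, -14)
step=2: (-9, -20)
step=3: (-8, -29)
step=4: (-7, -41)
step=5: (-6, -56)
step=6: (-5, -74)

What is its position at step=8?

(-3, -119)

Successive displacements: (+1, -3), (+1, -6), (+1, -9), (+1, -12), (+1, -15), (+1, -18) — each changes by (+0, -3).
step 7: (-5, -74) + (+1, -21) → (-4, -95)
step 8: (-4, -95) + (+1, -24) → (-3, -119)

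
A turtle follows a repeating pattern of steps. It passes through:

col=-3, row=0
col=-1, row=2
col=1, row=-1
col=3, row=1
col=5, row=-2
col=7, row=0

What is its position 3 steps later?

The moves between consecutive positions are (+2,+2), (+2,-3), (+2,+2), (+2,-3), (+2,+2); they repeat the 2-cycle [(+2,+2), (+2,-3)].
step 6: apply (+2,-3) → col=9, row=-3
step 7: apply (+2,+2) → col=11, row=-1
step 8: apply (+2,-3) → col=13, row=-4

col=13, row=-4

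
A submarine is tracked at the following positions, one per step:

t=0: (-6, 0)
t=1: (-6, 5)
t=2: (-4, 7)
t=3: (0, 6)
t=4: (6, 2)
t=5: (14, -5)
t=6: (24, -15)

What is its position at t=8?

First differences are (+0, +5), (+2, +2), (+4, -1), (+6, -4), (+8, -7), (+10, -10); their common second difference is (+2, -3) (constant acceleration).
step 7: (24, -15) + (+12, -13) → (36, -28)
step 8: (36, -28) + (+14, -16) → (50, -44)

(50, -44)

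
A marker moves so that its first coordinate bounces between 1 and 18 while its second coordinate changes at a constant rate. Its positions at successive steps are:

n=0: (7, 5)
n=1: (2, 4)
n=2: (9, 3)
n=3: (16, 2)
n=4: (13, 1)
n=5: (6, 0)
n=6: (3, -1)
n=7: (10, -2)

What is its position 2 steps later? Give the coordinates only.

The first coordinate travels 7 per step and bounces off the walls at 1 and 18.
  step 8: 10 → 17
  step 9: 17 → 12
The second coordinate changes by -1 each step: at step 9 it is -4.

(12, -4)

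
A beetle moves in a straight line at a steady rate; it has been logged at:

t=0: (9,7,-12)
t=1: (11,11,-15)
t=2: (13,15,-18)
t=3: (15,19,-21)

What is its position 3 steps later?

(21,31,-30)

Constant displacement of (+2,+4,-3) per step.
step 4: (15,19,-21) + (+2,+4,-3) → (17,23,-24)
step 5: (17,23,-24) + (+2,+4,-3) → (19,27,-27)
step 6: (19,27,-27) + (+2,+4,-3) → (21,31,-30)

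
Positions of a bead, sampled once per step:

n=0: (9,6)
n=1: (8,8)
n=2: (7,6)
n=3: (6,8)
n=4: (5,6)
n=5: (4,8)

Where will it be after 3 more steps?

The first coordinate changes by -1 each step, so at step 8 it is 9 + 8·(-1) = 1.
The second coordinate repeats the cycle [6, 8] with period 2; step 8 mod 2 = 0, giving 6.

(1,6)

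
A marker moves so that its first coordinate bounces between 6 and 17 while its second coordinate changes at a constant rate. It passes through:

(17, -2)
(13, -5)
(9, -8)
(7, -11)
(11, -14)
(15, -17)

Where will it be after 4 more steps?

The first coordinate reflects between 6 and 17, moving 4 per step.
  step 6: 15 → 15
  step 7: 15 → 11
  step 8: 11 → 7
  step 9: 7 → 9
The second coordinate changes by -3 each step: at step 9 it is -29.

(9, -29)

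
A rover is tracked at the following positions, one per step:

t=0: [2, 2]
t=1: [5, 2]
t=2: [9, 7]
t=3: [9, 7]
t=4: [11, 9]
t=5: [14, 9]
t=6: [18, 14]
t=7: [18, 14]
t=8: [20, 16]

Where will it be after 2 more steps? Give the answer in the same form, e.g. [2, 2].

[27, 21]

The moves between consecutive positions are [+3, +0], [+4, +5], [+0, +0], [+2, +2], [+3, +0], [+4, +5], [+0, +0], [+2, +2]; they repeat the 4-cycle [[+3, +0], [+4, +5], [+0, +0], [+2, +2]].
step 9: apply [+3, +0] → [23, 16]
step 10: apply [+4, +5] → [27, 21]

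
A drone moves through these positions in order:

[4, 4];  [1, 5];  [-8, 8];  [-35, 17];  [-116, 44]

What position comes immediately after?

[-359, 125]

Consecutive displacements [-3, +1], [-9, +3], [-27, +9], [-81, +27] scale by a factor of 3 each step.
step 5: [-116, 44] + [-243, +81] → [-359, 125]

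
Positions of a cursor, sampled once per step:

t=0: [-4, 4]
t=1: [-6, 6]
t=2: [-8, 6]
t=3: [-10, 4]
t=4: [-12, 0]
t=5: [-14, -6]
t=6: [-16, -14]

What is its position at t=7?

[-18, -24]

Successive displacements: [-2, +2], [-2, +0], [-2, -2], [-2, -4], [-2, -6], [-2, -8] — each changes by [+0, -2].
step 7: [-16, -14] + [-2, -10] → [-18, -24]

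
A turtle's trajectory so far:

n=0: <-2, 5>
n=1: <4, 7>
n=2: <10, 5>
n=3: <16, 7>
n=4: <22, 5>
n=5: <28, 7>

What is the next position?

First: linear, +6 per step → 34 at step 6.
Second: cycles through 5, 7 every 2 steps. Step 6 lands at position 0 of the cycle → 5.

<34, 5>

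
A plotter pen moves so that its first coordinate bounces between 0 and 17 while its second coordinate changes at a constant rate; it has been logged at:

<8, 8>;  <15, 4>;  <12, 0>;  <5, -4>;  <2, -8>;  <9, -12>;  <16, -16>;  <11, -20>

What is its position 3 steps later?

<10, -32>

The first coordinate travels 7 per step and bounces off the walls at 0 and 17.
  step 8: 11 → 4
  step 9: 4 → 3
  step 10: 3 → 10
The second coordinate changes by -4 each step: at step 10 it is -32.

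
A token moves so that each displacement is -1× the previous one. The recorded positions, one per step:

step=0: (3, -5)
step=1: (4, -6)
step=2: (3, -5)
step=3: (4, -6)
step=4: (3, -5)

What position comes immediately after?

(4, -6)

The jumps are (+1, -1), (-1, +1), (+1, -1), (-1, +1) — a geometric progression with ratio -1.
step 5: (3, -5) + (+1, -1) → (4, -6)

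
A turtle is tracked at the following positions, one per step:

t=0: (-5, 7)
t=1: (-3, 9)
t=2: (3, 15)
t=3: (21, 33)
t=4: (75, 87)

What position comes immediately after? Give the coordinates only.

(237, 249)

Consecutive displacements (+2, +2), (+6, +6), (+18, +18), (+54, +54) scale by a factor of 3 each step.
step 5: (75, 87) + (+162, +162) → (237, 249)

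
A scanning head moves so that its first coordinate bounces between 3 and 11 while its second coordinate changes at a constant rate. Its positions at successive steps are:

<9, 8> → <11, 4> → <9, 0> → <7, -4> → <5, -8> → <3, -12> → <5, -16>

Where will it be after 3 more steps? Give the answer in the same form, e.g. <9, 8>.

The first coordinate reflects between 3 and 11, moving 2 per step.
  step 7: 5 → 7
  step 8: 7 → 9
  step 9: 9 → 11
The second coordinate changes by -4 each step: at step 9 it is -28.

<11, -28>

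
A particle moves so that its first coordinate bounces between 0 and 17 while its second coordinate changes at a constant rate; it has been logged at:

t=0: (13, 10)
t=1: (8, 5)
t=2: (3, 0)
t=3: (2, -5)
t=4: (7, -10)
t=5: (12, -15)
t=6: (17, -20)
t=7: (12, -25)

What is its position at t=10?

The first coordinate travels 5 per step and bounces off the walls at 0 and 17.
  step 8: 12 → 7
  step 9: 7 → 2
  step 10: 2 → 3
The second coordinate changes by -5 each step: at step 10 it is -40.

(3, -40)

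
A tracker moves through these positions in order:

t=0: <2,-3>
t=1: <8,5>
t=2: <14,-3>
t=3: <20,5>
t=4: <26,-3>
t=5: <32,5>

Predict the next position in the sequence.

<38,-3>

First: linear, +6 per step → 38 at step 6.
Second: cycles through -3, 5 every 2 steps. Step 6 lands at position 0 of the cycle → -3.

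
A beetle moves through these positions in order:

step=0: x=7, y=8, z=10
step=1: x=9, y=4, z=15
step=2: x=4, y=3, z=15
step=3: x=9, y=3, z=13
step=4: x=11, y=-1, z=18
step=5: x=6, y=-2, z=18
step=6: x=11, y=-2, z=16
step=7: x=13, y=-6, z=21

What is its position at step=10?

x=15, y=-11, z=24

The moves between consecutive positions are (+2, -4, +5), (-5, -1, +0), (+5, +0, -2), (+2, -4, +5), (-5, -1, +0), (+5, +0, -2), (+2, -4, +5); they repeat the 3-cycle [(+2, -4, +5), (-5, -1, +0), (+5, +0, -2)].
step 8: apply (-5, -1, +0) → x=8, y=-7, z=21
step 9: apply (+5, +0, -2) → x=13, y=-7, z=19
step 10: apply (+2, -4, +5) → x=15, y=-11, z=24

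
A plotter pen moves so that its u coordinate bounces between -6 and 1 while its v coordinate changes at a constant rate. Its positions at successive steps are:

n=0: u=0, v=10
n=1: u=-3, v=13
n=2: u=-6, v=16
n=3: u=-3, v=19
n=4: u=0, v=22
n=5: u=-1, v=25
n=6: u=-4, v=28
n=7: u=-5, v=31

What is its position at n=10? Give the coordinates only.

u=-2, v=40

The u coordinate travels 3 per step and bounces off the walls at -6 and 1.
  step 8: -5 → -2
  step 9: -2 → 1
  step 10: 1 → -2
The v coordinate changes by +3 each step: at step 10 it is 40.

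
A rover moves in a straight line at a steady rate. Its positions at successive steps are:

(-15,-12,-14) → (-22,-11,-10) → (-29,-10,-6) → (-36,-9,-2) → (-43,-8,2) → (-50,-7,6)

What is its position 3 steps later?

Each step adds (-7,+1,+4) to the position.
step 6: (-50,-7,6) + (-7,+1,+4) → (-57,-6,10)
step 7: (-57,-6,10) + (-7,+1,+4) → (-64,-5,14)
step 8: (-64,-5,14) + (-7,+1,+4) → (-71,-4,18)

(-71,-4,18)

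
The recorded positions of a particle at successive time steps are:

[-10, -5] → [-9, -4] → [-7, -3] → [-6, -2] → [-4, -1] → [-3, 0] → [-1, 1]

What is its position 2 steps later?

Differencing gives [+1, +1], [+2, +1], [+1, +1], [+2, +1], [+1, +1], [+2, +1]. This is the pattern [+1, +1], [+2, +1] repeated.
step 7: apply [+1, +1] → [0, 2]
step 8: apply [+2, +1] → [2, 3]

[2, 3]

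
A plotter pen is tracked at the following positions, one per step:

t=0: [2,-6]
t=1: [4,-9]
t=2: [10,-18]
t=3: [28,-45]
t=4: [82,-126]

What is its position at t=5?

[244,-369]

Step-to-step displacements: [+2,-3], [+6,-9], [+18,-27], [+54,-81]; each is 3× the previous.
step 5: [82,-126] + [+162,-243] → [244,-369]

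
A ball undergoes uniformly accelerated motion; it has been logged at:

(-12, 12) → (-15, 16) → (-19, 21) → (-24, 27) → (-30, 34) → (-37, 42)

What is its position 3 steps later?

First differences are (-3, +4), (-4, +5), (-5, +6), (-6, +7), (-7, +8); their common second difference is (-1, +1) (constant acceleration).
step 6: (-37, 42) + (-8, +9) → (-45, 51)
step 7: (-45, 51) + (-9, +10) → (-54, 61)
step 8: (-54, 61) + (-10, +11) → (-64, 72)

(-64, 72)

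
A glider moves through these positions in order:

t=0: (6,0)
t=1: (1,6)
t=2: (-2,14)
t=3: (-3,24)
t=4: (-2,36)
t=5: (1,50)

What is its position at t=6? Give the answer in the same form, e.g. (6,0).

(6,66)

Taking differences between consecutive positions: (-5,+6), (-3,+8), (-1,+10), (+1,+12), (+3,+14). These grow by (+2,+2) each step.
step 6: (1,50) + (+5,+16) → (6,66)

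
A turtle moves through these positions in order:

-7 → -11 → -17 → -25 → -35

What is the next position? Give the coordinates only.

First differences are -4, -6, -8, -10; their common second difference is -2 (constant acceleration).
step 5: -35 − 12 → -47

-47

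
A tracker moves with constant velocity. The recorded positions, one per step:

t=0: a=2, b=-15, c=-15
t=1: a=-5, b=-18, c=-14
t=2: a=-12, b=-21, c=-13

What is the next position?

a=-19, b=-24, c=-12

The position changes by (-7, -3, +1) every step.
step 3: a=-12, b=-21, c=-13 + (-7, -3, +1) → a=-19, b=-24, c=-12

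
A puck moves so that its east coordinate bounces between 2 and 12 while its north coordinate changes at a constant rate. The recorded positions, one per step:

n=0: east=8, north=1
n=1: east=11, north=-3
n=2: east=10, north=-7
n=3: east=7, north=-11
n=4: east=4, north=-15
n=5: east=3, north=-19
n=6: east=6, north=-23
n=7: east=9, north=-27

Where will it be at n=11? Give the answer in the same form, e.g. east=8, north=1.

east=3, north=-43

The east coordinate reflects between 2 and 12, moving 3 per step.
  step 8: 9 → 12
  step 9: 12 → 9
  step 10: 9 → 6
  step 11: 6 → 3
The north coordinate changes by -4 each step: at step 11 it is -43.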